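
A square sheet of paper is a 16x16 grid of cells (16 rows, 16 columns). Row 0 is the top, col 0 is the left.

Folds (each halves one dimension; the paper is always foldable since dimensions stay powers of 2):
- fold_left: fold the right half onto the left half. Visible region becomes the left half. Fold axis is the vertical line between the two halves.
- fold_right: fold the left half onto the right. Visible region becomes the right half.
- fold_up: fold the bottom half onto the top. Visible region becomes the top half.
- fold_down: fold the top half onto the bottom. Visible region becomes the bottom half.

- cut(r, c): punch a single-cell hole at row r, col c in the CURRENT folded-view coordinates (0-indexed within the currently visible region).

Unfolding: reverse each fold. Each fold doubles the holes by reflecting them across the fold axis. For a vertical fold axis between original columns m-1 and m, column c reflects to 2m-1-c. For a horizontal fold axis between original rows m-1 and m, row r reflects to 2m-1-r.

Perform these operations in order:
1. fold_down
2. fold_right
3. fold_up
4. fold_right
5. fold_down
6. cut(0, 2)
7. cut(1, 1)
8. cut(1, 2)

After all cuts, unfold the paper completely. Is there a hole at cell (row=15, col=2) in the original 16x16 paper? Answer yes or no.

Answer: yes

Derivation:
Op 1 fold_down: fold axis h@8; visible region now rows[8,16) x cols[0,16) = 8x16
Op 2 fold_right: fold axis v@8; visible region now rows[8,16) x cols[8,16) = 8x8
Op 3 fold_up: fold axis h@12; visible region now rows[8,12) x cols[8,16) = 4x8
Op 4 fold_right: fold axis v@12; visible region now rows[8,12) x cols[12,16) = 4x4
Op 5 fold_down: fold axis h@10; visible region now rows[10,12) x cols[12,16) = 2x4
Op 6 cut(0, 2): punch at orig (10,14); cuts so far [(10, 14)]; region rows[10,12) x cols[12,16) = 2x4
Op 7 cut(1, 1): punch at orig (11,13); cuts so far [(10, 14), (11, 13)]; region rows[10,12) x cols[12,16) = 2x4
Op 8 cut(1, 2): punch at orig (11,14); cuts so far [(10, 14), (11, 13), (11, 14)]; region rows[10,12) x cols[12,16) = 2x4
Unfold 1 (reflect across h@10): 6 holes -> [(8, 13), (8, 14), (9, 14), (10, 14), (11, 13), (11, 14)]
Unfold 2 (reflect across v@12): 12 holes -> [(8, 9), (8, 10), (8, 13), (8, 14), (9, 9), (9, 14), (10, 9), (10, 14), (11, 9), (11, 10), (11, 13), (11, 14)]
Unfold 3 (reflect across h@12): 24 holes -> [(8, 9), (8, 10), (8, 13), (8, 14), (9, 9), (9, 14), (10, 9), (10, 14), (11, 9), (11, 10), (11, 13), (11, 14), (12, 9), (12, 10), (12, 13), (12, 14), (13, 9), (13, 14), (14, 9), (14, 14), (15, 9), (15, 10), (15, 13), (15, 14)]
Unfold 4 (reflect across v@8): 48 holes -> [(8, 1), (8, 2), (8, 5), (8, 6), (8, 9), (8, 10), (8, 13), (8, 14), (9, 1), (9, 6), (9, 9), (9, 14), (10, 1), (10, 6), (10, 9), (10, 14), (11, 1), (11, 2), (11, 5), (11, 6), (11, 9), (11, 10), (11, 13), (11, 14), (12, 1), (12, 2), (12, 5), (12, 6), (12, 9), (12, 10), (12, 13), (12, 14), (13, 1), (13, 6), (13, 9), (13, 14), (14, 1), (14, 6), (14, 9), (14, 14), (15, 1), (15, 2), (15, 5), (15, 6), (15, 9), (15, 10), (15, 13), (15, 14)]
Unfold 5 (reflect across h@8): 96 holes -> [(0, 1), (0, 2), (0, 5), (0, 6), (0, 9), (0, 10), (0, 13), (0, 14), (1, 1), (1, 6), (1, 9), (1, 14), (2, 1), (2, 6), (2, 9), (2, 14), (3, 1), (3, 2), (3, 5), (3, 6), (3, 9), (3, 10), (3, 13), (3, 14), (4, 1), (4, 2), (4, 5), (4, 6), (4, 9), (4, 10), (4, 13), (4, 14), (5, 1), (5, 6), (5, 9), (5, 14), (6, 1), (6, 6), (6, 9), (6, 14), (7, 1), (7, 2), (7, 5), (7, 6), (7, 9), (7, 10), (7, 13), (7, 14), (8, 1), (8, 2), (8, 5), (8, 6), (8, 9), (8, 10), (8, 13), (8, 14), (9, 1), (9, 6), (9, 9), (9, 14), (10, 1), (10, 6), (10, 9), (10, 14), (11, 1), (11, 2), (11, 5), (11, 6), (11, 9), (11, 10), (11, 13), (11, 14), (12, 1), (12, 2), (12, 5), (12, 6), (12, 9), (12, 10), (12, 13), (12, 14), (13, 1), (13, 6), (13, 9), (13, 14), (14, 1), (14, 6), (14, 9), (14, 14), (15, 1), (15, 2), (15, 5), (15, 6), (15, 9), (15, 10), (15, 13), (15, 14)]
Holes: [(0, 1), (0, 2), (0, 5), (0, 6), (0, 9), (0, 10), (0, 13), (0, 14), (1, 1), (1, 6), (1, 9), (1, 14), (2, 1), (2, 6), (2, 9), (2, 14), (3, 1), (3, 2), (3, 5), (3, 6), (3, 9), (3, 10), (3, 13), (3, 14), (4, 1), (4, 2), (4, 5), (4, 6), (4, 9), (4, 10), (4, 13), (4, 14), (5, 1), (5, 6), (5, 9), (5, 14), (6, 1), (6, 6), (6, 9), (6, 14), (7, 1), (7, 2), (7, 5), (7, 6), (7, 9), (7, 10), (7, 13), (7, 14), (8, 1), (8, 2), (8, 5), (8, 6), (8, 9), (8, 10), (8, 13), (8, 14), (9, 1), (9, 6), (9, 9), (9, 14), (10, 1), (10, 6), (10, 9), (10, 14), (11, 1), (11, 2), (11, 5), (11, 6), (11, 9), (11, 10), (11, 13), (11, 14), (12, 1), (12, 2), (12, 5), (12, 6), (12, 9), (12, 10), (12, 13), (12, 14), (13, 1), (13, 6), (13, 9), (13, 14), (14, 1), (14, 6), (14, 9), (14, 14), (15, 1), (15, 2), (15, 5), (15, 6), (15, 9), (15, 10), (15, 13), (15, 14)]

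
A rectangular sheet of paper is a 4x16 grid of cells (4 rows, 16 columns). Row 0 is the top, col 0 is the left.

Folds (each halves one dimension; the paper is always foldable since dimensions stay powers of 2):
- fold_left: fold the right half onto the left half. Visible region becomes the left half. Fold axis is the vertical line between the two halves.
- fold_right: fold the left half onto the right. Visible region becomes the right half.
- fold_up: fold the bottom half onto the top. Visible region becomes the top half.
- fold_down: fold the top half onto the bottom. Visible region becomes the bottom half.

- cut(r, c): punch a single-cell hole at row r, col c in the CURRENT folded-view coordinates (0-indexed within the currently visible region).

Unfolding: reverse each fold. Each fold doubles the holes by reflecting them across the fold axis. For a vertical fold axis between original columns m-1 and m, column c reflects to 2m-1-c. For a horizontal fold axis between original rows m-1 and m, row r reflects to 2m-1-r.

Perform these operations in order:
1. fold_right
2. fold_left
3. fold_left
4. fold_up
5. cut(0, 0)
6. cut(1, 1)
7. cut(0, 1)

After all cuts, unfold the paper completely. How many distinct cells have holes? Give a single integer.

Op 1 fold_right: fold axis v@8; visible region now rows[0,4) x cols[8,16) = 4x8
Op 2 fold_left: fold axis v@12; visible region now rows[0,4) x cols[8,12) = 4x4
Op 3 fold_left: fold axis v@10; visible region now rows[0,4) x cols[8,10) = 4x2
Op 4 fold_up: fold axis h@2; visible region now rows[0,2) x cols[8,10) = 2x2
Op 5 cut(0, 0): punch at orig (0,8); cuts so far [(0, 8)]; region rows[0,2) x cols[8,10) = 2x2
Op 6 cut(1, 1): punch at orig (1,9); cuts so far [(0, 8), (1, 9)]; region rows[0,2) x cols[8,10) = 2x2
Op 7 cut(0, 1): punch at orig (0,9); cuts so far [(0, 8), (0, 9), (1, 9)]; region rows[0,2) x cols[8,10) = 2x2
Unfold 1 (reflect across h@2): 6 holes -> [(0, 8), (0, 9), (1, 9), (2, 9), (3, 8), (3, 9)]
Unfold 2 (reflect across v@10): 12 holes -> [(0, 8), (0, 9), (0, 10), (0, 11), (1, 9), (1, 10), (2, 9), (2, 10), (3, 8), (3, 9), (3, 10), (3, 11)]
Unfold 3 (reflect across v@12): 24 holes -> [(0, 8), (0, 9), (0, 10), (0, 11), (0, 12), (0, 13), (0, 14), (0, 15), (1, 9), (1, 10), (1, 13), (1, 14), (2, 9), (2, 10), (2, 13), (2, 14), (3, 8), (3, 9), (3, 10), (3, 11), (3, 12), (3, 13), (3, 14), (3, 15)]
Unfold 4 (reflect across v@8): 48 holes -> [(0, 0), (0, 1), (0, 2), (0, 3), (0, 4), (0, 5), (0, 6), (0, 7), (0, 8), (0, 9), (0, 10), (0, 11), (0, 12), (0, 13), (0, 14), (0, 15), (1, 1), (1, 2), (1, 5), (1, 6), (1, 9), (1, 10), (1, 13), (1, 14), (2, 1), (2, 2), (2, 5), (2, 6), (2, 9), (2, 10), (2, 13), (2, 14), (3, 0), (3, 1), (3, 2), (3, 3), (3, 4), (3, 5), (3, 6), (3, 7), (3, 8), (3, 9), (3, 10), (3, 11), (3, 12), (3, 13), (3, 14), (3, 15)]

Answer: 48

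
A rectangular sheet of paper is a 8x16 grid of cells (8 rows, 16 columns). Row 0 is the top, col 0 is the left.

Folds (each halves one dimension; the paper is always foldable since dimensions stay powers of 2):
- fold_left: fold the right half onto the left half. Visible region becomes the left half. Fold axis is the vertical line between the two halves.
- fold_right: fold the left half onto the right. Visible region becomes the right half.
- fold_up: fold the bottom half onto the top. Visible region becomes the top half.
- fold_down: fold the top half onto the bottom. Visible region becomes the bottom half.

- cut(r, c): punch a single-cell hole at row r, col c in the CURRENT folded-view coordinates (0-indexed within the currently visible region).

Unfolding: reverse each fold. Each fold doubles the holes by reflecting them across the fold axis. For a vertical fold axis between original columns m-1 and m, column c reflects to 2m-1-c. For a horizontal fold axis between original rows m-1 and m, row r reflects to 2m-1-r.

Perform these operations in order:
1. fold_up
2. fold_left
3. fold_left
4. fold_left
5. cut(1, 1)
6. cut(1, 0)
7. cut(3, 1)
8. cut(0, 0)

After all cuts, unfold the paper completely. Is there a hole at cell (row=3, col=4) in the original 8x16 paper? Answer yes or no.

Answer: no

Derivation:
Op 1 fold_up: fold axis h@4; visible region now rows[0,4) x cols[0,16) = 4x16
Op 2 fold_left: fold axis v@8; visible region now rows[0,4) x cols[0,8) = 4x8
Op 3 fold_left: fold axis v@4; visible region now rows[0,4) x cols[0,4) = 4x4
Op 4 fold_left: fold axis v@2; visible region now rows[0,4) x cols[0,2) = 4x2
Op 5 cut(1, 1): punch at orig (1,1); cuts so far [(1, 1)]; region rows[0,4) x cols[0,2) = 4x2
Op 6 cut(1, 0): punch at orig (1,0); cuts so far [(1, 0), (1, 1)]; region rows[0,4) x cols[0,2) = 4x2
Op 7 cut(3, 1): punch at orig (3,1); cuts so far [(1, 0), (1, 1), (3, 1)]; region rows[0,4) x cols[0,2) = 4x2
Op 8 cut(0, 0): punch at orig (0,0); cuts so far [(0, 0), (1, 0), (1, 1), (3, 1)]; region rows[0,4) x cols[0,2) = 4x2
Unfold 1 (reflect across v@2): 8 holes -> [(0, 0), (0, 3), (1, 0), (1, 1), (1, 2), (1, 3), (3, 1), (3, 2)]
Unfold 2 (reflect across v@4): 16 holes -> [(0, 0), (0, 3), (0, 4), (0, 7), (1, 0), (1, 1), (1, 2), (1, 3), (1, 4), (1, 5), (1, 6), (1, 7), (3, 1), (3, 2), (3, 5), (3, 6)]
Unfold 3 (reflect across v@8): 32 holes -> [(0, 0), (0, 3), (0, 4), (0, 7), (0, 8), (0, 11), (0, 12), (0, 15), (1, 0), (1, 1), (1, 2), (1, 3), (1, 4), (1, 5), (1, 6), (1, 7), (1, 8), (1, 9), (1, 10), (1, 11), (1, 12), (1, 13), (1, 14), (1, 15), (3, 1), (3, 2), (3, 5), (3, 6), (3, 9), (3, 10), (3, 13), (3, 14)]
Unfold 4 (reflect across h@4): 64 holes -> [(0, 0), (0, 3), (0, 4), (0, 7), (0, 8), (0, 11), (0, 12), (0, 15), (1, 0), (1, 1), (1, 2), (1, 3), (1, 4), (1, 5), (1, 6), (1, 7), (1, 8), (1, 9), (1, 10), (1, 11), (1, 12), (1, 13), (1, 14), (1, 15), (3, 1), (3, 2), (3, 5), (3, 6), (3, 9), (3, 10), (3, 13), (3, 14), (4, 1), (4, 2), (4, 5), (4, 6), (4, 9), (4, 10), (4, 13), (4, 14), (6, 0), (6, 1), (6, 2), (6, 3), (6, 4), (6, 5), (6, 6), (6, 7), (6, 8), (6, 9), (6, 10), (6, 11), (6, 12), (6, 13), (6, 14), (6, 15), (7, 0), (7, 3), (7, 4), (7, 7), (7, 8), (7, 11), (7, 12), (7, 15)]
Holes: [(0, 0), (0, 3), (0, 4), (0, 7), (0, 8), (0, 11), (0, 12), (0, 15), (1, 0), (1, 1), (1, 2), (1, 3), (1, 4), (1, 5), (1, 6), (1, 7), (1, 8), (1, 9), (1, 10), (1, 11), (1, 12), (1, 13), (1, 14), (1, 15), (3, 1), (3, 2), (3, 5), (3, 6), (3, 9), (3, 10), (3, 13), (3, 14), (4, 1), (4, 2), (4, 5), (4, 6), (4, 9), (4, 10), (4, 13), (4, 14), (6, 0), (6, 1), (6, 2), (6, 3), (6, 4), (6, 5), (6, 6), (6, 7), (6, 8), (6, 9), (6, 10), (6, 11), (6, 12), (6, 13), (6, 14), (6, 15), (7, 0), (7, 3), (7, 4), (7, 7), (7, 8), (7, 11), (7, 12), (7, 15)]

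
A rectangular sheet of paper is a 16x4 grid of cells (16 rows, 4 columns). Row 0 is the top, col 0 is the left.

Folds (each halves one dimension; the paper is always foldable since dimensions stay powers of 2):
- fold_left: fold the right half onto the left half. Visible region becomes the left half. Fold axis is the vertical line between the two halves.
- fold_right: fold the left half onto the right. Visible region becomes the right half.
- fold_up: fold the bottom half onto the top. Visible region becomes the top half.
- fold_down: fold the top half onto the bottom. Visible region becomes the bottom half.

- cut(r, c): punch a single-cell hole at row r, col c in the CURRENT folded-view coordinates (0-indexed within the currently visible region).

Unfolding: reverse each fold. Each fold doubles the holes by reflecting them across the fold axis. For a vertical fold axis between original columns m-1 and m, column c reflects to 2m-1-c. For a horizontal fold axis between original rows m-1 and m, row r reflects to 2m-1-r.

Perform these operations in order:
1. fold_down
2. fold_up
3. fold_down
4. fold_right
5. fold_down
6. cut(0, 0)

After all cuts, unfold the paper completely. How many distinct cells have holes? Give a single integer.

Answer: 32

Derivation:
Op 1 fold_down: fold axis h@8; visible region now rows[8,16) x cols[0,4) = 8x4
Op 2 fold_up: fold axis h@12; visible region now rows[8,12) x cols[0,4) = 4x4
Op 3 fold_down: fold axis h@10; visible region now rows[10,12) x cols[0,4) = 2x4
Op 4 fold_right: fold axis v@2; visible region now rows[10,12) x cols[2,4) = 2x2
Op 5 fold_down: fold axis h@11; visible region now rows[11,12) x cols[2,4) = 1x2
Op 6 cut(0, 0): punch at orig (11,2); cuts so far [(11, 2)]; region rows[11,12) x cols[2,4) = 1x2
Unfold 1 (reflect across h@11): 2 holes -> [(10, 2), (11, 2)]
Unfold 2 (reflect across v@2): 4 holes -> [(10, 1), (10, 2), (11, 1), (11, 2)]
Unfold 3 (reflect across h@10): 8 holes -> [(8, 1), (8, 2), (9, 1), (9, 2), (10, 1), (10, 2), (11, 1), (11, 2)]
Unfold 4 (reflect across h@12): 16 holes -> [(8, 1), (8, 2), (9, 1), (9, 2), (10, 1), (10, 2), (11, 1), (11, 2), (12, 1), (12, 2), (13, 1), (13, 2), (14, 1), (14, 2), (15, 1), (15, 2)]
Unfold 5 (reflect across h@8): 32 holes -> [(0, 1), (0, 2), (1, 1), (1, 2), (2, 1), (2, 2), (3, 1), (3, 2), (4, 1), (4, 2), (5, 1), (5, 2), (6, 1), (6, 2), (7, 1), (7, 2), (8, 1), (8, 2), (9, 1), (9, 2), (10, 1), (10, 2), (11, 1), (11, 2), (12, 1), (12, 2), (13, 1), (13, 2), (14, 1), (14, 2), (15, 1), (15, 2)]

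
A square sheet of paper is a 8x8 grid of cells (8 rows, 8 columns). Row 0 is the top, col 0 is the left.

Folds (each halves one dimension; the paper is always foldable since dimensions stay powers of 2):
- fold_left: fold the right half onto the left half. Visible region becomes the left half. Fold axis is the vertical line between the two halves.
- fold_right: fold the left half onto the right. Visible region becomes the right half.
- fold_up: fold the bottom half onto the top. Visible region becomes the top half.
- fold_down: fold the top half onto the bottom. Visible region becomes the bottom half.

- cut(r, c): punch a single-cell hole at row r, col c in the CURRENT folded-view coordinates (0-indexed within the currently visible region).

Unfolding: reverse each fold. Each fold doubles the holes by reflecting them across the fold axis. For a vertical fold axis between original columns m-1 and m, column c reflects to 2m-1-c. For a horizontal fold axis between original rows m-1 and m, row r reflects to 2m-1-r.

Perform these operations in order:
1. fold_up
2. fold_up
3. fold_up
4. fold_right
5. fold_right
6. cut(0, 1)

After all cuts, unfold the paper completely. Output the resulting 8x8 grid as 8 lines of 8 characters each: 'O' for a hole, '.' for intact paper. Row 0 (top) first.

Answer: O..OO..O
O..OO..O
O..OO..O
O..OO..O
O..OO..O
O..OO..O
O..OO..O
O..OO..O

Derivation:
Op 1 fold_up: fold axis h@4; visible region now rows[0,4) x cols[0,8) = 4x8
Op 2 fold_up: fold axis h@2; visible region now rows[0,2) x cols[0,8) = 2x8
Op 3 fold_up: fold axis h@1; visible region now rows[0,1) x cols[0,8) = 1x8
Op 4 fold_right: fold axis v@4; visible region now rows[0,1) x cols[4,8) = 1x4
Op 5 fold_right: fold axis v@6; visible region now rows[0,1) x cols[6,8) = 1x2
Op 6 cut(0, 1): punch at orig (0,7); cuts so far [(0, 7)]; region rows[0,1) x cols[6,8) = 1x2
Unfold 1 (reflect across v@6): 2 holes -> [(0, 4), (0, 7)]
Unfold 2 (reflect across v@4): 4 holes -> [(0, 0), (0, 3), (0, 4), (0, 7)]
Unfold 3 (reflect across h@1): 8 holes -> [(0, 0), (0, 3), (0, 4), (0, 7), (1, 0), (1, 3), (1, 4), (1, 7)]
Unfold 4 (reflect across h@2): 16 holes -> [(0, 0), (0, 3), (0, 4), (0, 7), (1, 0), (1, 3), (1, 4), (1, 7), (2, 0), (2, 3), (2, 4), (2, 7), (3, 0), (3, 3), (3, 4), (3, 7)]
Unfold 5 (reflect across h@4): 32 holes -> [(0, 0), (0, 3), (0, 4), (0, 7), (1, 0), (1, 3), (1, 4), (1, 7), (2, 0), (2, 3), (2, 4), (2, 7), (3, 0), (3, 3), (3, 4), (3, 7), (4, 0), (4, 3), (4, 4), (4, 7), (5, 0), (5, 3), (5, 4), (5, 7), (6, 0), (6, 3), (6, 4), (6, 7), (7, 0), (7, 3), (7, 4), (7, 7)]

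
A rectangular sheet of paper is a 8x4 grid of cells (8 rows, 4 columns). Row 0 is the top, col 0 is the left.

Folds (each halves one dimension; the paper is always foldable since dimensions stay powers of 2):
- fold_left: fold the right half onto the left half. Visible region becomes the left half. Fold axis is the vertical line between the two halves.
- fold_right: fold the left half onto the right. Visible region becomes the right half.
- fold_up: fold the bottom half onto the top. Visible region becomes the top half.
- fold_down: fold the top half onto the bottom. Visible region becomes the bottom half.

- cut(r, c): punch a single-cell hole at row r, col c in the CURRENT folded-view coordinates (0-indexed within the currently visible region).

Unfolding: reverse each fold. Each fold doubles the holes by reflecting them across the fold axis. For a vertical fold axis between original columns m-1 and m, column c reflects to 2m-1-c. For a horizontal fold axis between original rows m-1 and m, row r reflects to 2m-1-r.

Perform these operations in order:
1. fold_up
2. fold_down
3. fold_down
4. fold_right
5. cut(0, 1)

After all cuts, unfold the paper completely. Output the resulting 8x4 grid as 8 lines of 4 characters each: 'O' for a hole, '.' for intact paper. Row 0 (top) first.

Answer: O..O
O..O
O..O
O..O
O..O
O..O
O..O
O..O

Derivation:
Op 1 fold_up: fold axis h@4; visible region now rows[0,4) x cols[0,4) = 4x4
Op 2 fold_down: fold axis h@2; visible region now rows[2,4) x cols[0,4) = 2x4
Op 3 fold_down: fold axis h@3; visible region now rows[3,4) x cols[0,4) = 1x4
Op 4 fold_right: fold axis v@2; visible region now rows[3,4) x cols[2,4) = 1x2
Op 5 cut(0, 1): punch at orig (3,3); cuts so far [(3, 3)]; region rows[3,4) x cols[2,4) = 1x2
Unfold 1 (reflect across v@2): 2 holes -> [(3, 0), (3, 3)]
Unfold 2 (reflect across h@3): 4 holes -> [(2, 0), (2, 3), (3, 0), (3, 3)]
Unfold 3 (reflect across h@2): 8 holes -> [(0, 0), (0, 3), (1, 0), (1, 3), (2, 0), (2, 3), (3, 0), (3, 3)]
Unfold 4 (reflect across h@4): 16 holes -> [(0, 0), (0, 3), (1, 0), (1, 3), (2, 0), (2, 3), (3, 0), (3, 3), (4, 0), (4, 3), (5, 0), (5, 3), (6, 0), (6, 3), (7, 0), (7, 3)]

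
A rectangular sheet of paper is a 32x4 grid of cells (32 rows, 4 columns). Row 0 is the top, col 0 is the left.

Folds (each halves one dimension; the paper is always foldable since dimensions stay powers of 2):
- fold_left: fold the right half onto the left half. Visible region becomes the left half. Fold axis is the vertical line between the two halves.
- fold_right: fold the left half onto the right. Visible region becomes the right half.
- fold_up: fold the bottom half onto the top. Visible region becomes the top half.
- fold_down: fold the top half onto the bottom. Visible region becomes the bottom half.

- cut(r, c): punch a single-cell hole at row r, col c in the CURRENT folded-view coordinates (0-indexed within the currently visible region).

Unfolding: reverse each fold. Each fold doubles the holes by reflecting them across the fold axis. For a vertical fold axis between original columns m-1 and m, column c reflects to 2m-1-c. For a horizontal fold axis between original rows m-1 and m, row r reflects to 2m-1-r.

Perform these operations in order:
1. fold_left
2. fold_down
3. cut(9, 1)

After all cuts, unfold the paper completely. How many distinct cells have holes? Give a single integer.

Answer: 4

Derivation:
Op 1 fold_left: fold axis v@2; visible region now rows[0,32) x cols[0,2) = 32x2
Op 2 fold_down: fold axis h@16; visible region now rows[16,32) x cols[0,2) = 16x2
Op 3 cut(9, 1): punch at orig (25,1); cuts so far [(25, 1)]; region rows[16,32) x cols[0,2) = 16x2
Unfold 1 (reflect across h@16): 2 holes -> [(6, 1), (25, 1)]
Unfold 2 (reflect across v@2): 4 holes -> [(6, 1), (6, 2), (25, 1), (25, 2)]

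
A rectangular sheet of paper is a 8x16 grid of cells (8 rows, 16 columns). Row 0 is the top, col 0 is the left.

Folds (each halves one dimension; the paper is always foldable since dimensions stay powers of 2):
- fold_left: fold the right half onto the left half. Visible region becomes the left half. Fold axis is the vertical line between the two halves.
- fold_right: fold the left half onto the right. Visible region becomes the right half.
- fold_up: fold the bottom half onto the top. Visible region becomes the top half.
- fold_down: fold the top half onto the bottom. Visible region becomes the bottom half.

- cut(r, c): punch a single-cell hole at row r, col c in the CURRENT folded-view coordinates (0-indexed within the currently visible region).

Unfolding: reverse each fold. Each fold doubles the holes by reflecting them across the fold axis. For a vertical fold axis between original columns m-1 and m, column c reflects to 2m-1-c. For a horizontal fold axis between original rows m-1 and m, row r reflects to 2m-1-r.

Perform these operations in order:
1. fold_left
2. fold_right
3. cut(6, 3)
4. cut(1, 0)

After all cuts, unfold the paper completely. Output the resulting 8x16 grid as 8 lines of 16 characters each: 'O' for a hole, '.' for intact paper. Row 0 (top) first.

Answer: ................
...OO......OO...
................
................
................
................
O......OO......O
................

Derivation:
Op 1 fold_left: fold axis v@8; visible region now rows[0,8) x cols[0,8) = 8x8
Op 2 fold_right: fold axis v@4; visible region now rows[0,8) x cols[4,8) = 8x4
Op 3 cut(6, 3): punch at orig (6,7); cuts so far [(6, 7)]; region rows[0,8) x cols[4,8) = 8x4
Op 4 cut(1, 0): punch at orig (1,4); cuts so far [(1, 4), (6, 7)]; region rows[0,8) x cols[4,8) = 8x4
Unfold 1 (reflect across v@4): 4 holes -> [(1, 3), (1, 4), (6, 0), (6, 7)]
Unfold 2 (reflect across v@8): 8 holes -> [(1, 3), (1, 4), (1, 11), (1, 12), (6, 0), (6, 7), (6, 8), (6, 15)]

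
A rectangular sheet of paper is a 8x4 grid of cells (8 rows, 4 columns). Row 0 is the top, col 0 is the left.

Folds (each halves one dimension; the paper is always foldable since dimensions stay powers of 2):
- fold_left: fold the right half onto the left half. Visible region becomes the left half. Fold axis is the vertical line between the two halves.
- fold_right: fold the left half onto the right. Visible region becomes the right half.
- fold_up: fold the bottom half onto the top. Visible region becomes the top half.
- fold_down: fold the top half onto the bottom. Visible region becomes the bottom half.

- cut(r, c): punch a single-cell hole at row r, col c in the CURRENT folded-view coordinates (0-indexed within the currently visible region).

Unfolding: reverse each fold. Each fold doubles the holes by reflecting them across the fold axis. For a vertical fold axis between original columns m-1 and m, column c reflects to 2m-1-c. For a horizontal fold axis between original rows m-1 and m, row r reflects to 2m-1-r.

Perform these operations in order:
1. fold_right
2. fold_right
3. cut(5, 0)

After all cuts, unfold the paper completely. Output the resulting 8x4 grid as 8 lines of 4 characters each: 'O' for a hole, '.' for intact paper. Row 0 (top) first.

Answer: ....
....
....
....
....
OOOO
....
....

Derivation:
Op 1 fold_right: fold axis v@2; visible region now rows[0,8) x cols[2,4) = 8x2
Op 2 fold_right: fold axis v@3; visible region now rows[0,8) x cols[3,4) = 8x1
Op 3 cut(5, 0): punch at orig (5,3); cuts so far [(5, 3)]; region rows[0,8) x cols[3,4) = 8x1
Unfold 1 (reflect across v@3): 2 holes -> [(5, 2), (5, 3)]
Unfold 2 (reflect across v@2): 4 holes -> [(5, 0), (5, 1), (5, 2), (5, 3)]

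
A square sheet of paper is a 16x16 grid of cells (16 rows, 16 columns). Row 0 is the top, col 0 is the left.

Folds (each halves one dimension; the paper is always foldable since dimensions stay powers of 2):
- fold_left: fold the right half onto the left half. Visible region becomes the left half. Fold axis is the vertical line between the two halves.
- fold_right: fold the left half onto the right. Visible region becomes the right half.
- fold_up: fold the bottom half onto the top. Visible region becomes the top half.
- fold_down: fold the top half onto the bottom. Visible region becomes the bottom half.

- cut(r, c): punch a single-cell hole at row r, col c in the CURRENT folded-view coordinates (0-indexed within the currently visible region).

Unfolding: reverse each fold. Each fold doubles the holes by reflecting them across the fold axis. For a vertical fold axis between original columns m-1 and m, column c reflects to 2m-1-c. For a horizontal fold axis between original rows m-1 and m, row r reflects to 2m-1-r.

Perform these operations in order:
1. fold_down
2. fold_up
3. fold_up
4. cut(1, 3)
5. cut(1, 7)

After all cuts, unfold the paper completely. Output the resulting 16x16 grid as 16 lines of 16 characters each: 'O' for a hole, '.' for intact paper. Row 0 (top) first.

Answer: ................
...O...O........
...O...O........
................
................
...O...O........
...O...O........
................
................
...O...O........
...O...O........
................
................
...O...O........
...O...O........
................

Derivation:
Op 1 fold_down: fold axis h@8; visible region now rows[8,16) x cols[0,16) = 8x16
Op 2 fold_up: fold axis h@12; visible region now rows[8,12) x cols[0,16) = 4x16
Op 3 fold_up: fold axis h@10; visible region now rows[8,10) x cols[0,16) = 2x16
Op 4 cut(1, 3): punch at orig (9,3); cuts so far [(9, 3)]; region rows[8,10) x cols[0,16) = 2x16
Op 5 cut(1, 7): punch at orig (9,7); cuts so far [(9, 3), (9, 7)]; region rows[8,10) x cols[0,16) = 2x16
Unfold 1 (reflect across h@10): 4 holes -> [(9, 3), (9, 7), (10, 3), (10, 7)]
Unfold 2 (reflect across h@12): 8 holes -> [(9, 3), (9, 7), (10, 3), (10, 7), (13, 3), (13, 7), (14, 3), (14, 7)]
Unfold 3 (reflect across h@8): 16 holes -> [(1, 3), (1, 7), (2, 3), (2, 7), (5, 3), (5, 7), (6, 3), (6, 7), (9, 3), (9, 7), (10, 3), (10, 7), (13, 3), (13, 7), (14, 3), (14, 7)]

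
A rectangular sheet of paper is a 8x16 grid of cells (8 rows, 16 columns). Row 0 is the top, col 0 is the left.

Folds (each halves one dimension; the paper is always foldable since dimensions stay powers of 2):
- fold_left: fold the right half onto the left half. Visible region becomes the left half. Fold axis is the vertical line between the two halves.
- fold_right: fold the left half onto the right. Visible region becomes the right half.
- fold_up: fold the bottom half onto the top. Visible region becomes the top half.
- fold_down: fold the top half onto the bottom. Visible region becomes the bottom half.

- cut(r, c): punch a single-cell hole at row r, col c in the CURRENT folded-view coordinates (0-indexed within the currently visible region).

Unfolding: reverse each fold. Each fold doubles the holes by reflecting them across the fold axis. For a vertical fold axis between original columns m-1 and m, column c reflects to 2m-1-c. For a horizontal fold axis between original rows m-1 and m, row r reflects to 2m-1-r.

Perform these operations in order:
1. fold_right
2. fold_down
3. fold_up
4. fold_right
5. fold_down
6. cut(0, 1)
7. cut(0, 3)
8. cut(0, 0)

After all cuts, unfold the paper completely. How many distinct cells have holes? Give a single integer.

Answer: 96

Derivation:
Op 1 fold_right: fold axis v@8; visible region now rows[0,8) x cols[8,16) = 8x8
Op 2 fold_down: fold axis h@4; visible region now rows[4,8) x cols[8,16) = 4x8
Op 3 fold_up: fold axis h@6; visible region now rows[4,6) x cols[8,16) = 2x8
Op 4 fold_right: fold axis v@12; visible region now rows[4,6) x cols[12,16) = 2x4
Op 5 fold_down: fold axis h@5; visible region now rows[5,6) x cols[12,16) = 1x4
Op 6 cut(0, 1): punch at orig (5,13); cuts so far [(5, 13)]; region rows[5,6) x cols[12,16) = 1x4
Op 7 cut(0, 3): punch at orig (5,15); cuts so far [(5, 13), (5, 15)]; region rows[5,6) x cols[12,16) = 1x4
Op 8 cut(0, 0): punch at orig (5,12); cuts so far [(5, 12), (5, 13), (5, 15)]; region rows[5,6) x cols[12,16) = 1x4
Unfold 1 (reflect across h@5): 6 holes -> [(4, 12), (4, 13), (4, 15), (5, 12), (5, 13), (5, 15)]
Unfold 2 (reflect across v@12): 12 holes -> [(4, 8), (4, 10), (4, 11), (4, 12), (4, 13), (4, 15), (5, 8), (5, 10), (5, 11), (5, 12), (5, 13), (5, 15)]
Unfold 3 (reflect across h@6): 24 holes -> [(4, 8), (4, 10), (4, 11), (4, 12), (4, 13), (4, 15), (5, 8), (5, 10), (5, 11), (5, 12), (5, 13), (5, 15), (6, 8), (6, 10), (6, 11), (6, 12), (6, 13), (6, 15), (7, 8), (7, 10), (7, 11), (7, 12), (7, 13), (7, 15)]
Unfold 4 (reflect across h@4): 48 holes -> [(0, 8), (0, 10), (0, 11), (0, 12), (0, 13), (0, 15), (1, 8), (1, 10), (1, 11), (1, 12), (1, 13), (1, 15), (2, 8), (2, 10), (2, 11), (2, 12), (2, 13), (2, 15), (3, 8), (3, 10), (3, 11), (3, 12), (3, 13), (3, 15), (4, 8), (4, 10), (4, 11), (4, 12), (4, 13), (4, 15), (5, 8), (5, 10), (5, 11), (5, 12), (5, 13), (5, 15), (6, 8), (6, 10), (6, 11), (6, 12), (6, 13), (6, 15), (7, 8), (7, 10), (7, 11), (7, 12), (7, 13), (7, 15)]
Unfold 5 (reflect across v@8): 96 holes -> [(0, 0), (0, 2), (0, 3), (0, 4), (0, 5), (0, 7), (0, 8), (0, 10), (0, 11), (0, 12), (0, 13), (0, 15), (1, 0), (1, 2), (1, 3), (1, 4), (1, 5), (1, 7), (1, 8), (1, 10), (1, 11), (1, 12), (1, 13), (1, 15), (2, 0), (2, 2), (2, 3), (2, 4), (2, 5), (2, 7), (2, 8), (2, 10), (2, 11), (2, 12), (2, 13), (2, 15), (3, 0), (3, 2), (3, 3), (3, 4), (3, 5), (3, 7), (3, 8), (3, 10), (3, 11), (3, 12), (3, 13), (3, 15), (4, 0), (4, 2), (4, 3), (4, 4), (4, 5), (4, 7), (4, 8), (4, 10), (4, 11), (4, 12), (4, 13), (4, 15), (5, 0), (5, 2), (5, 3), (5, 4), (5, 5), (5, 7), (5, 8), (5, 10), (5, 11), (5, 12), (5, 13), (5, 15), (6, 0), (6, 2), (6, 3), (6, 4), (6, 5), (6, 7), (6, 8), (6, 10), (6, 11), (6, 12), (6, 13), (6, 15), (7, 0), (7, 2), (7, 3), (7, 4), (7, 5), (7, 7), (7, 8), (7, 10), (7, 11), (7, 12), (7, 13), (7, 15)]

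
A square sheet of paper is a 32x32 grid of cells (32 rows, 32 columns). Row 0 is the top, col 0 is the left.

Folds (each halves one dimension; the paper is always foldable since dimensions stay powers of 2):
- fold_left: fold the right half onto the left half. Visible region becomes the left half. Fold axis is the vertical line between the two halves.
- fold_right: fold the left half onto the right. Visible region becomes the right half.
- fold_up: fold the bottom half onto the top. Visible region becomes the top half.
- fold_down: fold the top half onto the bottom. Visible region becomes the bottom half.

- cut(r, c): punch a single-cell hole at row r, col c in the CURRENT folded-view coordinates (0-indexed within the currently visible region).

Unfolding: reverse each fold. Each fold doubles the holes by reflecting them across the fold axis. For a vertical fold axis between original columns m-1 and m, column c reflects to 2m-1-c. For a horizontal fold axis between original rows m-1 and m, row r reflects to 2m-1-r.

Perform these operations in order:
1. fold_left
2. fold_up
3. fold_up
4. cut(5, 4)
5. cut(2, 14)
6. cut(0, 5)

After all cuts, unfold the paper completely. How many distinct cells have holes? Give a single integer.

Answer: 24

Derivation:
Op 1 fold_left: fold axis v@16; visible region now rows[0,32) x cols[0,16) = 32x16
Op 2 fold_up: fold axis h@16; visible region now rows[0,16) x cols[0,16) = 16x16
Op 3 fold_up: fold axis h@8; visible region now rows[0,8) x cols[0,16) = 8x16
Op 4 cut(5, 4): punch at orig (5,4); cuts so far [(5, 4)]; region rows[0,8) x cols[0,16) = 8x16
Op 5 cut(2, 14): punch at orig (2,14); cuts so far [(2, 14), (5, 4)]; region rows[0,8) x cols[0,16) = 8x16
Op 6 cut(0, 5): punch at orig (0,5); cuts so far [(0, 5), (2, 14), (5, 4)]; region rows[0,8) x cols[0,16) = 8x16
Unfold 1 (reflect across h@8): 6 holes -> [(0, 5), (2, 14), (5, 4), (10, 4), (13, 14), (15, 5)]
Unfold 2 (reflect across h@16): 12 holes -> [(0, 5), (2, 14), (5, 4), (10, 4), (13, 14), (15, 5), (16, 5), (18, 14), (21, 4), (26, 4), (29, 14), (31, 5)]
Unfold 3 (reflect across v@16): 24 holes -> [(0, 5), (0, 26), (2, 14), (2, 17), (5, 4), (5, 27), (10, 4), (10, 27), (13, 14), (13, 17), (15, 5), (15, 26), (16, 5), (16, 26), (18, 14), (18, 17), (21, 4), (21, 27), (26, 4), (26, 27), (29, 14), (29, 17), (31, 5), (31, 26)]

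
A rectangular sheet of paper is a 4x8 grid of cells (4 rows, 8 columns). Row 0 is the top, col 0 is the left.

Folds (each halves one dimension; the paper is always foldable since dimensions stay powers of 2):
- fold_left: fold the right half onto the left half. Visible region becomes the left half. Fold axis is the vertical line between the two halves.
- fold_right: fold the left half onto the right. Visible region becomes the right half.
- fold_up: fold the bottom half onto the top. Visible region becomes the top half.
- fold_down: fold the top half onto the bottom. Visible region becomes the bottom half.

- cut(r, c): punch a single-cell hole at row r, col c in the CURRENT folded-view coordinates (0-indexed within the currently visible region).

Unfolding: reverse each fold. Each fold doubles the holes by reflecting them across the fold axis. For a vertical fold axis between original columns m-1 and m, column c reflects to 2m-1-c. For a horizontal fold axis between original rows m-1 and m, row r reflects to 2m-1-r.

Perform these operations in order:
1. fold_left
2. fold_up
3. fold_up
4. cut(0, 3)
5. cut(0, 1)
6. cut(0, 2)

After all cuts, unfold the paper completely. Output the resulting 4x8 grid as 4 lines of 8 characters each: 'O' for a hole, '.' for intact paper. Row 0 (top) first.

Answer: .OOOOOO.
.OOOOOO.
.OOOOOO.
.OOOOOO.

Derivation:
Op 1 fold_left: fold axis v@4; visible region now rows[0,4) x cols[0,4) = 4x4
Op 2 fold_up: fold axis h@2; visible region now rows[0,2) x cols[0,4) = 2x4
Op 3 fold_up: fold axis h@1; visible region now rows[0,1) x cols[0,4) = 1x4
Op 4 cut(0, 3): punch at orig (0,3); cuts so far [(0, 3)]; region rows[0,1) x cols[0,4) = 1x4
Op 5 cut(0, 1): punch at orig (0,1); cuts so far [(0, 1), (0, 3)]; region rows[0,1) x cols[0,4) = 1x4
Op 6 cut(0, 2): punch at orig (0,2); cuts so far [(0, 1), (0, 2), (0, 3)]; region rows[0,1) x cols[0,4) = 1x4
Unfold 1 (reflect across h@1): 6 holes -> [(0, 1), (0, 2), (0, 3), (1, 1), (1, 2), (1, 3)]
Unfold 2 (reflect across h@2): 12 holes -> [(0, 1), (0, 2), (0, 3), (1, 1), (1, 2), (1, 3), (2, 1), (2, 2), (2, 3), (3, 1), (3, 2), (3, 3)]
Unfold 3 (reflect across v@4): 24 holes -> [(0, 1), (0, 2), (0, 3), (0, 4), (0, 5), (0, 6), (1, 1), (1, 2), (1, 3), (1, 4), (1, 5), (1, 6), (2, 1), (2, 2), (2, 3), (2, 4), (2, 5), (2, 6), (3, 1), (3, 2), (3, 3), (3, 4), (3, 5), (3, 6)]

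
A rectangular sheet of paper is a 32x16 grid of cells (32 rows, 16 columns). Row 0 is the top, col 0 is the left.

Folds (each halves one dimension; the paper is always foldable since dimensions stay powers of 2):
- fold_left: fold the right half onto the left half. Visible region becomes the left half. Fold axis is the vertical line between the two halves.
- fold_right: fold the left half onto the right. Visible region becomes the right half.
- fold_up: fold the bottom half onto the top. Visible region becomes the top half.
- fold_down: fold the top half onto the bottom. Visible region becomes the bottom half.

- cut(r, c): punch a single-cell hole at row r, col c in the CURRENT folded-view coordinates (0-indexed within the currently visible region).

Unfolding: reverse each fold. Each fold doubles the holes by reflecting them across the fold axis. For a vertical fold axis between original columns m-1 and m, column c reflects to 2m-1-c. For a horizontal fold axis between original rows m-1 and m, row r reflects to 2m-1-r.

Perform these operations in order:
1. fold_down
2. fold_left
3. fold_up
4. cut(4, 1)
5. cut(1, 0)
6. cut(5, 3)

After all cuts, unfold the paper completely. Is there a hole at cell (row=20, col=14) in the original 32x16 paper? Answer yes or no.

Answer: yes

Derivation:
Op 1 fold_down: fold axis h@16; visible region now rows[16,32) x cols[0,16) = 16x16
Op 2 fold_left: fold axis v@8; visible region now rows[16,32) x cols[0,8) = 16x8
Op 3 fold_up: fold axis h@24; visible region now rows[16,24) x cols[0,8) = 8x8
Op 4 cut(4, 1): punch at orig (20,1); cuts so far [(20, 1)]; region rows[16,24) x cols[0,8) = 8x8
Op 5 cut(1, 0): punch at orig (17,0); cuts so far [(17, 0), (20, 1)]; region rows[16,24) x cols[0,8) = 8x8
Op 6 cut(5, 3): punch at orig (21,3); cuts so far [(17, 0), (20, 1), (21, 3)]; region rows[16,24) x cols[0,8) = 8x8
Unfold 1 (reflect across h@24): 6 holes -> [(17, 0), (20, 1), (21, 3), (26, 3), (27, 1), (30, 0)]
Unfold 2 (reflect across v@8): 12 holes -> [(17, 0), (17, 15), (20, 1), (20, 14), (21, 3), (21, 12), (26, 3), (26, 12), (27, 1), (27, 14), (30, 0), (30, 15)]
Unfold 3 (reflect across h@16): 24 holes -> [(1, 0), (1, 15), (4, 1), (4, 14), (5, 3), (5, 12), (10, 3), (10, 12), (11, 1), (11, 14), (14, 0), (14, 15), (17, 0), (17, 15), (20, 1), (20, 14), (21, 3), (21, 12), (26, 3), (26, 12), (27, 1), (27, 14), (30, 0), (30, 15)]
Holes: [(1, 0), (1, 15), (4, 1), (4, 14), (5, 3), (5, 12), (10, 3), (10, 12), (11, 1), (11, 14), (14, 0), (14, 15), (17, 0), (17, 15), (20, 1), (20, 14), (21, 3), (21, 12), (26, 3), (26, 12), (27, 1), (27, 14), (30, 0), (30, 15)]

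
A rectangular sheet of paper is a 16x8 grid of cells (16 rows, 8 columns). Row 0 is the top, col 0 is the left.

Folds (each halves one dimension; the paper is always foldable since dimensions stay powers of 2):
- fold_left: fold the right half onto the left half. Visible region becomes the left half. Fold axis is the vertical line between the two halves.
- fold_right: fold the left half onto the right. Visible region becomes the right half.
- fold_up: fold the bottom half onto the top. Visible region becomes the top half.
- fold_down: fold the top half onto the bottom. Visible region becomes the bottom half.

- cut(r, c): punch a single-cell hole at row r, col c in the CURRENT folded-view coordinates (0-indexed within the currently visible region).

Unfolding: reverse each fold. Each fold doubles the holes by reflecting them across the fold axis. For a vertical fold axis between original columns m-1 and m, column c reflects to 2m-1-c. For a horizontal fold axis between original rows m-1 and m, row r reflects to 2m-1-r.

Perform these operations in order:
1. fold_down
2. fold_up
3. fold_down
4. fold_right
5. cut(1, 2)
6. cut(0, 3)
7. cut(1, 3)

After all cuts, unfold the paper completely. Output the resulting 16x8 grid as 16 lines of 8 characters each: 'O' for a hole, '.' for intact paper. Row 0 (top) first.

Op 1 fold_down: fold axis h@8; visible region now rows[8,16) x cols[0,8) = 8x8
Op 2 fold_up: fold axis h@12; visible region now rows[8,12) x cols[0,8) = 4x8
Op 3 fold_down: fold axis h@10; visible region now rows[10,12) x cols[0,8) = 2x8
Op 4 fold_right: fold axis v@4; visible region now rows[10,12) x cols[4,8) = 2x4
Op 5 cut(1, 2): punch at orig (11,6); cuts so far [(11, 6)]; region rows[10,12) x cols[4,8) = 2x4
Op 6 cut(0, 3): punch at orig (10,7); cuts so far [(10, 7), (11, 6)]; region rows[10,12) x cols[4,8) = 2x4
Op 7 cut(1, 3): punch at orig (11,7); cuts so far [(10, 7), (11, 6), (11, 7)]; region rows[10,12) x cols[4,8) = 2x4
Unfold 1 (reflect across v@4): 6 holes -> [(10, 0), (10, 7), (11, 0), (11, 1), (11, 6), (11, 7)]
Unfold 2 (reflect across h@10): 12 holes -> [(8, 0), (8, 1), (8, 6), (8, 7), (9, 0), (9, 7), (10, 0), (10, 7), (11, 0), (11, 1), (11, 6), (11, 7)]
Unfold 3 (reflect across h@12): 24 holes -> [(8, 0), (8, 1), (8, 6), (8, 7), (9, 0), (9, 7), (10, 0), (10, 7), (11, 0), (11, 1), (11, 6), (11, 7), (12, 0), (12, 1), (12, 6), (12, 7), (13, 0), (13, 7), (14, 0), (14, 7), (15, 0), (15, 1), (15, 6), (15, 7)]
Unfold 4 (reflect across h@8): 48 holes -> [(0, 0), (0, 1), (0, 6), (0, 7), (1, 0), (1, 7), (2, 0), (2, 7), (3, 0), (3, 1), (3, 6), (3, 7), (4, 0), (4, 1), (4, 6), (4, 7), (5, 0), (5, 7), (6, 0), (6, 7), (7, 0), (7, 1), (7, 6), (7, 7), (8, 0), (8, 1), (8, 6), (8, 7), (9, 0), (9, 7), (10, 0), (10, 7), (11, 0), (11, 1), (11, 6), (11, 7), (12, 0), (12, 1), (12, 6), (12, 7), (13, 0), (13, 7), (14, 0), (14, 7), (15, 0), (15, 1), (15, 6), (15, 7)]

Answer: OO....OO
O......O
O......O
OO....OO
OO....OO
O......O
O......O
OO....OO
OO....OO
O......O
O......O
OO....OO
OO....OO
O......O
O......O
OO....OO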